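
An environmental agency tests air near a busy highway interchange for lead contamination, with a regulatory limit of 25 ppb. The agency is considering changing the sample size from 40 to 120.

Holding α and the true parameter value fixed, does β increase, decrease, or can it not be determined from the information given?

It decreases.

More data shrinks sampling variability; the test statistic under Ha concentrates further from the null value, making rejection more likely.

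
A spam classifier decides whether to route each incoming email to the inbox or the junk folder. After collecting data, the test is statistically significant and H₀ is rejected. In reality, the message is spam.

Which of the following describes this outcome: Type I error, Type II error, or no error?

The conventional null hypothesis here is that the message is legitimate (not spam).
The test rejected a false H₀ — the decision matches the true state.

Neither — the decision is correct.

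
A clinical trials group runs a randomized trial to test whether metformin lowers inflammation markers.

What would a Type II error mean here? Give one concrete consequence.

With the conventional null hypothesis that the drug has no effect on inflammation markers:
A Type II error is failing to reject H₀ when H₀ is false.
Here that means concluding there is insufficient evidence that the drug works when actually the drug lowers inflammation markers.

A Type II error would mean concluding that the drug has no effect on inflammation markers (or at least failing to establish that the drug lowers inflammation markers) when in fact the drug lowers inflammation markers. Consequence: an effective treatment is shelved and never reaches patients who would benefit.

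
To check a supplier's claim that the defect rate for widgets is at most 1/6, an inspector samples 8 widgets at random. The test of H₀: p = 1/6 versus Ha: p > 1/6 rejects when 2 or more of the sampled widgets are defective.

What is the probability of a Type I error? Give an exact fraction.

The significance level is the probability, assuming p = 1/6, of seeing 2 or more defectives in 8 draws.
α = 1 − P(K ≤ 1) = 1 − 1015625/1679616 = 663991/1679616.

663991/1679616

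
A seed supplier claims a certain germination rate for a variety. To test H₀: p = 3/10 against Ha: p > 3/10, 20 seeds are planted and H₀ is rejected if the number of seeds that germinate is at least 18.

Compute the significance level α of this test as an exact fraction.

Under H₀, Y ~ Binomial(20, 3/10), and α = P(Y ≥ 18).
P(Y ≥ 18) = Σ_{j=18}^{20} C(20,j)·(3/10)^j·(7/10)^{20-j} = 3773088142371/100000000000000000000.

3773088142371/100000000000000000000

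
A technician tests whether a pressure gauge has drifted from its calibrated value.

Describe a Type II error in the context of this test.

With the conventional null hypothesis that the instrument is correctly calibrated:
A Type II error is failing to reject H₀ when H₀ is false.
Here that means leaving the instrument in service when actually the instrument has drifted out of calibration.

A Type II error would mean concluding that the instrument is correctly calibrated (or at least failing to establish that the instrument has drifted out of calibration) when in fact the instrument has drifted out of calibration.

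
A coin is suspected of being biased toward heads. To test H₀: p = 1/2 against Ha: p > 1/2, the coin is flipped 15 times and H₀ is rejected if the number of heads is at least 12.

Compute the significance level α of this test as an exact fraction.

The Type I error probability is α = P(S ≥ 12) computed under H₀, where S ~ Binomial(15, 1/2).
Summing the upper tail: (455 + 105 + 15 + 1) / 2^15 = 576/32768 = 9/512.

9/512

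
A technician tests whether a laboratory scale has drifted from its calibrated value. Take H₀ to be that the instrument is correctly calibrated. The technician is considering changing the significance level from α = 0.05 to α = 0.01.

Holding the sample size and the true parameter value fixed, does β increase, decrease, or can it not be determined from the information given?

Tightening α shrinks the rejection region. When Ha holds, fewer sample outcomes clear the stricter threshold, so more fall in the acceptance region.

It increases.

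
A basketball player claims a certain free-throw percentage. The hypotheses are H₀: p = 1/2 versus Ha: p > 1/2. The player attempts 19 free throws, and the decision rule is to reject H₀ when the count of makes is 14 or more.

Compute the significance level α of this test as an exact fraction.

2083/65536

α = P(reject H₀ | H₀ true) = P(S ≥ 14 | p = 1/2), with S ~ Binomial(19, 1/2).
Summing the upper tail: (11628 + 3876 + 969 + 171 + 19 + 1) / 2^19 = 16664/524288 = 2083/65536.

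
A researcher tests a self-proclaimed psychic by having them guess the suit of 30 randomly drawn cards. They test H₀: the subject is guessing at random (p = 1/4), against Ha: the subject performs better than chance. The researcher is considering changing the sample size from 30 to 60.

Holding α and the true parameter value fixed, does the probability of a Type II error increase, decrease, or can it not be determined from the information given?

More data shrinks sampling variability; the test statistic under Ha concentrates further from the null value, making rejection more likely.

It decreases.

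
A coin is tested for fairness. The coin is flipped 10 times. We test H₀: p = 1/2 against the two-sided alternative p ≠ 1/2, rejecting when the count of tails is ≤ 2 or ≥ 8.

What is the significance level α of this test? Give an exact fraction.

7/64

Under H₀, Y ~ Binomial(10, 1/2); α is the probability of landing in either tail, P(Y ≤ 2) + P(Y ≥ 8).
The two tails are symmetric, so α = 2·(1 + 10 + 45)/2^10 = 112/1024 = 7/64.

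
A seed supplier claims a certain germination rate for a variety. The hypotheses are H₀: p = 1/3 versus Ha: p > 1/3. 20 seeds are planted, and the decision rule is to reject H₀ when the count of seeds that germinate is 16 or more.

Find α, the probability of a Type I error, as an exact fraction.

29147/1162261467

Under H₀, S ~ Binomial(20, 1/3), and α = P(S ≥ 16).
P(S ≥ 16) = Σ_{j=16}^{20} C(20,j)·(1/3)^j·(2/3)^{20-j} = 29147/1162261467.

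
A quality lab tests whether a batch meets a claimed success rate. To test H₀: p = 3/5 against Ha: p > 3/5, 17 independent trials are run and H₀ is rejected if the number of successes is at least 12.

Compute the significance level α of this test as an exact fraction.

201363526341/762939453125

The Type I error probability is α = P(X ≥ 12) computed under H₀, where X ~ Binomial(17, 3/5).
Adding the binomial terms for j = 12 through 17 with p = 3/5 yields 201363526341/762939453125.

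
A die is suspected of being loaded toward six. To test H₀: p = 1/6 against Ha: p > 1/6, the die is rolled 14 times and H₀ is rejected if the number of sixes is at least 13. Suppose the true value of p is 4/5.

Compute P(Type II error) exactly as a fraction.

4895556073/6103515625

A Type II error is failing to reject when Ha holds: with p = 4/5, β = P(S ≤ 12).
Summing C(14,j)·(4/5)^j·(1/5)^{14-j} for j = 0..12 gives 4895556073/6103515625.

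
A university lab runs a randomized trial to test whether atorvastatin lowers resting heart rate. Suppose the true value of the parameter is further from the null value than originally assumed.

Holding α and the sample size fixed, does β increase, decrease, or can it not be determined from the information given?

It decreases.

The further the true parameter sits from the null value, the more of the Ha sampling distribution falls in the rejection region.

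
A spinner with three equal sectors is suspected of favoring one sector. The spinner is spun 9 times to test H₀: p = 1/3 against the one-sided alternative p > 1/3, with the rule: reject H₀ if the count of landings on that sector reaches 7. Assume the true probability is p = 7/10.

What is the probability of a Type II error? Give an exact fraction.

Under the alternative p = 7/10, Y ~ Binomial(9, 7/10); β is the probability the test does not reject, P(Y < 7).
Summing C(9,j)·(7/10)^j·(3/10)^{9-j} for j = 0..6 gives 268584417/500000000.

268584417/500000000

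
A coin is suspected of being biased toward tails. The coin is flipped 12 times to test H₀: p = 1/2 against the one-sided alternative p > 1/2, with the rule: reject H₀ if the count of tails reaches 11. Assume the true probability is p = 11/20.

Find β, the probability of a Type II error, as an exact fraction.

A Type II error is failing to reject when Ha holds: with p = 11/20, β = P(S ≤ 10).
Summing C(12,j)·(11/20)^j·(9/20)^{12-j} for j = 0..10 gives 4062047911197291/4096000000000000.

4062047911197291/4096000000000000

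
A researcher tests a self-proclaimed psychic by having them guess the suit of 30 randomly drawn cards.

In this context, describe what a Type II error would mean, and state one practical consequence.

A Type II error would mean concluding that the subject is guessing at random (p = 1/4) (or at least failing to establish that the subject performs better than chance) when in fact the subject performs better than chance. Consequence: genuine ability (if it existed) would go unrecognized.

With the conventional null hypothesis that the subject is guessing at random (p = 1/4):
A Type II error is failing to reject H₀ when H₀ is false.
Here that means concluding there is no evidence of ability when actually the subject performs better than chance.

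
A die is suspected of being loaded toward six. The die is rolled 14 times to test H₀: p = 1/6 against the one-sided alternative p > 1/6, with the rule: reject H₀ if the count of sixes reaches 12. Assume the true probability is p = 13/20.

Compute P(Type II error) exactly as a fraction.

750447350803558569/819200000000000000

A Type II error is failing to reject when Ha holds: with p = 13/20, β = P(K ≤ 11).
Equivalently, β = 1 − P(K ≥ 12) = 750447350803558569/819200000000000000.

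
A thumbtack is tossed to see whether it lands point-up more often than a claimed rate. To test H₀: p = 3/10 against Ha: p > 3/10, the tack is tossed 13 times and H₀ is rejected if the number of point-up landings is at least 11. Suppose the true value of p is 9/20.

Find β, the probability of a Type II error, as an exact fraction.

Under the alternative p = 9/20, S ~ Binomial(13, 9/20); β is the probability the test does not reject, P(S < 11).
Summing C(13,j)·(9/20)^j·(11/20)^{13-j} for j = 0..10 gives 40790448134932573/40960000000000000.

40790448134932573/40960000000000000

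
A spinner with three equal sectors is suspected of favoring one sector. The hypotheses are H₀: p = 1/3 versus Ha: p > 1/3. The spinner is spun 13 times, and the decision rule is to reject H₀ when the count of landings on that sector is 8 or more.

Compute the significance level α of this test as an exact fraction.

6139/177147

Under H₀, K ~ Binomial(13, 1/3), and α = P(K ≥ 8).
P(K ≥ 8) = Σ_{j=8}^{13} C(13,j)·(1/3)^j·(2/3)^{13-j} = 6139/177147.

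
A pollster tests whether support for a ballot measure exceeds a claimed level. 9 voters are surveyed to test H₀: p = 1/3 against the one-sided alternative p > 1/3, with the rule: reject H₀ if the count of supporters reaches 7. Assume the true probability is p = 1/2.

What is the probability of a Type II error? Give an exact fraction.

233/256

A Type II error is failing to reject when Ha holds: with p = 1/2, β = P(S ≤ 6).
Equivalently, β = 1 − P(S ≥ 7) = 233/256.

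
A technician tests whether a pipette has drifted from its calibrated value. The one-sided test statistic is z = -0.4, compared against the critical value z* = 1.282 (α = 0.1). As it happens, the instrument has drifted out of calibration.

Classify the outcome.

The conventional null hypothesis is that the instrument is correctly calibrated.
Since z = -0.4 ≤ z* = 1.282, H₀ is not rejected.
H₀ is false (actually the instrument has drifted out of calibration).
Failing to reject a false H₀ is a Type II error.

Type II error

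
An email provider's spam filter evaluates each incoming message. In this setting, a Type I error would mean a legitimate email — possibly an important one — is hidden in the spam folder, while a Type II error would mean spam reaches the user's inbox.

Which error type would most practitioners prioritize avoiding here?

Type I error

The Type I consequence (a legitimate email — possibly an important one — is hidden in the spam folder) is more severe than the Type II consequence (spam reaches the user's inbox).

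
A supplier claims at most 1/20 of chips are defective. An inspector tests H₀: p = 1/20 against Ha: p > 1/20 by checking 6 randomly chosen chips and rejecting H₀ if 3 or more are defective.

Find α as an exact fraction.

The significance level is the probability, assuming p = 1/20, of seeing 3 or more defectives in 6 draws.
Computing the lower-tail complement: 1 − 6385729/6400000 = 14271/6400000.

14271/6400000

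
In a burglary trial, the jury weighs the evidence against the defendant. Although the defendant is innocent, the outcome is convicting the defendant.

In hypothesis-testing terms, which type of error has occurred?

The null hypothesis here is that the defendant is innocent.
'Convicting the defendant' corresponds to rejecting H₀.
H₀ was rejected but H₀ is true — a Type I error (false positive).

Type I error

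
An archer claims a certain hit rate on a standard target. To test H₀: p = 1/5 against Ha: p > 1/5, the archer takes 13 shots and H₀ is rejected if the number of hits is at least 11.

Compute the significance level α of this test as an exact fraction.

1301/1220703125

α = P(reject H₀ | H₀ true) = P(S ≥ 11 | p = 1/5), with S ~ Binomial(13, 1/5).
Adding the binomial terms for j = 11 through 13 with p = 1/5 yields 1301/1220703125.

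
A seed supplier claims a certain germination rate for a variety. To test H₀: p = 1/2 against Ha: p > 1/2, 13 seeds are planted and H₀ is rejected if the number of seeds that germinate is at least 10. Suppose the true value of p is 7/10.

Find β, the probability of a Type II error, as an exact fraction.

Under the alternative p = 7/10, K ~ Binomial(13, 7/10); β is the probability the test does not reject, P(K < 10).
Adding the binomial probabilities P(K=0)+…+P(K=9) at p = 7/10 gives 579394354239/1000000000000.

579394354239/1000000000000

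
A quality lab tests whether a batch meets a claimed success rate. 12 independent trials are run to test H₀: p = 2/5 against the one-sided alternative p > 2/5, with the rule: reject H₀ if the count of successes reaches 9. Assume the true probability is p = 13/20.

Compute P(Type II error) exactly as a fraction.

β = P(fail to reject H₀ | Ha true) = P(K ≤ 8 | p = 13/20), K ~ Binomial(12, 13/20).
Summing C(12,j)·(13/20)^j·(7/20)^{12-j} for j = 0..8 gives 535222111290433/819200000000000.

535222111290433/819200000000000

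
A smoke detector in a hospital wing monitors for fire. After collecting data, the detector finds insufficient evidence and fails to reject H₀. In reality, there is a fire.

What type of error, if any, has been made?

The conventional null hypothesis here is that there is no fire.
H₀ was not rejected, but H₀ is actually false.
Failing to reject a false null hypothesis is a Type II error (false negative).

Type II error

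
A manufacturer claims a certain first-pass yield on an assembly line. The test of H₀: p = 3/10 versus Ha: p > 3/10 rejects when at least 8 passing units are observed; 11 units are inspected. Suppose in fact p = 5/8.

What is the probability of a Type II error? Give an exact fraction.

688976199/1073741824

β = P(fail to reject H₀ | Ha true) = P(Y ≤ 7 | p = 5/8), Y ~ Binomial(11, 5/8).
Summing C(11,j)·(5/8)^j·(3/8)^{11-j} for j = 0..7 gives 688976199/1073741824.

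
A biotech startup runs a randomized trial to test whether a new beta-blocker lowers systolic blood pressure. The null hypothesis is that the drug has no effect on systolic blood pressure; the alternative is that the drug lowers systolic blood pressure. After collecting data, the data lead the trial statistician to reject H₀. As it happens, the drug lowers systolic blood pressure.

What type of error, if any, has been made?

No error (correct decision).

The test rejected a false H₀ — the decision matches the true state.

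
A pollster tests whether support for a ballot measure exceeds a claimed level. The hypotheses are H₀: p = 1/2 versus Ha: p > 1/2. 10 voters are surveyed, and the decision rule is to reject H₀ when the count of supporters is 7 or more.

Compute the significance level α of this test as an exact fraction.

Under H₀, Y ~ Binomial(10, 1/2), and α = P(Y ≥ 7).
Summing the upper tail: (120 + 45 + 10 + 1) / 2^10 = 176/1024 = 11/64.

11/64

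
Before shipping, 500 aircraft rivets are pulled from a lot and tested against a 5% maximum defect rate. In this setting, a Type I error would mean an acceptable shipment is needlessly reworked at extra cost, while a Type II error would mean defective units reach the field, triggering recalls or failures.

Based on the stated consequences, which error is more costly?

The Type II consequence (defective units reach the field, triggering recalls or failures) is more severe than the Type I consequence (an acceptable shipment is needlessly reworked at extra cost).

Type II error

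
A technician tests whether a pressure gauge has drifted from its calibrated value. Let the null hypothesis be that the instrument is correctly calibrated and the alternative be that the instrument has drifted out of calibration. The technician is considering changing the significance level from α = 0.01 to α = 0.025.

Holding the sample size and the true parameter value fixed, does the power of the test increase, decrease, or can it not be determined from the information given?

With a larger α the critical value moves toward the center, so more of the Ha sampling distribution lies in the rejection region.
Since power = 1 − β and β decreases, power increases.

It increases.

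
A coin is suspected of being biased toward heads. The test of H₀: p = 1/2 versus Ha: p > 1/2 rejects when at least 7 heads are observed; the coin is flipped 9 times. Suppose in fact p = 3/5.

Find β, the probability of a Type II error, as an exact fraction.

1500416/1953125

β = P(fail to reject H₀ | Ha true) = P(X ≤ 6 | p = 3/5), X ~ Binomial(9, 3/5).
Equivalently, β = 1 − P(X ≥ 7) = 1500416/1953125.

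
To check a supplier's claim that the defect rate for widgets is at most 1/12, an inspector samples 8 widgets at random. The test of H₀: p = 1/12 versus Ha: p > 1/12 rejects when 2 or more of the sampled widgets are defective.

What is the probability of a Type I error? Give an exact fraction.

α = P(reject H₀ | H₀ true) = P(K ≥ 2 | p = 1/12), K ~ Binomial(8, 1/12).
Computing the lower-tail complement: 1 − 370256249/429981696 = 59725447/429981696.

59725447/429981696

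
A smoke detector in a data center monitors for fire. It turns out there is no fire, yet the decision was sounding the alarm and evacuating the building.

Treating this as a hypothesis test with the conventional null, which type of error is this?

The null hypothesis here is that there is no fire.
'Sounding the alarm and evacuating the building' corresponds to rejecting H₀.
H₀ was rejected but H₀ is true — a Type I error (false positive).

Type I error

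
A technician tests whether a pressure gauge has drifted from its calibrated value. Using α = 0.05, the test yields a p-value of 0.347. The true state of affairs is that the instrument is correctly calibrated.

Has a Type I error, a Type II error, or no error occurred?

No error (correct decision).

The conventional null hypothesis is that the instrument is correctly calibrated.
Since p = 0.347 ≥ α = 0.05, H₀ is not rejected.
H₀ is true (actually the instrument is correctly calibrated).
The decision matches the true state — no error.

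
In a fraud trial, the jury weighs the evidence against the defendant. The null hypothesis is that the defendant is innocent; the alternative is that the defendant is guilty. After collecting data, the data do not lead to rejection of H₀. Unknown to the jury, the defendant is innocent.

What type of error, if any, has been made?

No error — this is a correct decision.

The test retained a true H₀ — the decision matches the true state.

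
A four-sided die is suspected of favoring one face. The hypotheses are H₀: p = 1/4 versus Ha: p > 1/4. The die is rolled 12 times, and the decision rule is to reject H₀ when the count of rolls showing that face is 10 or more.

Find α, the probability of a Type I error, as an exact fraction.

Under H₀, X ~ Binomial(12, 1/4), and α = P(X ≥ 10).
Summing C(12,j)(1/4)^j(3/4)^{12−j} for j = 10,…,12 gives 631/16777216.

631/16777216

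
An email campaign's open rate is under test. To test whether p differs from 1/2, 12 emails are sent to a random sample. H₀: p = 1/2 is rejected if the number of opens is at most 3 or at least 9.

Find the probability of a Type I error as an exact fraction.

Under H₀, X ~ Binomial(12, 1/2); α is the probability of landing in either tail, P(X ≤ 3) + P(X ≥ 9).
The two tails are symmetric, so α = 2·(1 + 12 + 66 + 220)/2^12 = 598/4096 = 299/2048.

299/2048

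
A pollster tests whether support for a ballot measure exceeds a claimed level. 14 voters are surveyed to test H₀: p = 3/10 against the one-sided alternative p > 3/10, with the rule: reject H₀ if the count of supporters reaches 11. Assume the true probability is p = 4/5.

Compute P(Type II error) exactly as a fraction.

1842102761/6103515625

Under the alternative p = 4/5, X ~ Binomial(14, 4/5); β is the probability the test does not reject, P(X < 11).
Adding the binomial probabilities P(X=0)+…+P(X=10) at p = 4/5 gives 1842102761/6103515625.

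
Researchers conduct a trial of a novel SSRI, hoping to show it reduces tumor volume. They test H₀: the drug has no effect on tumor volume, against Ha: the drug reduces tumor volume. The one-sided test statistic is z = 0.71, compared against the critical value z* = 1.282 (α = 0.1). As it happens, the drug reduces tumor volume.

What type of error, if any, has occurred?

Type II error

Since z = 0.71 ≤ z* = 1.282, H₀ is not rejected.
H₀ is false (actually the drug reduces tumor volume).
Failing to reject a false H₀ is a Type II error.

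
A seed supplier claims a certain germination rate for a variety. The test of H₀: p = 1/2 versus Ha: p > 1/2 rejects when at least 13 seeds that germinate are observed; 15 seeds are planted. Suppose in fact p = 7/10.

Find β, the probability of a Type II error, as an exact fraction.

Under the alternative p = 7/10, K ~ Binomial(15, 7/10); β is the probability the test does not reject, P(K < 13).
Adding the binomial probabilities P(K=0)+…+P(K=12) at p = 7/10 gives 873172285377237/1000000000000000.

873172285377237/1000000000000000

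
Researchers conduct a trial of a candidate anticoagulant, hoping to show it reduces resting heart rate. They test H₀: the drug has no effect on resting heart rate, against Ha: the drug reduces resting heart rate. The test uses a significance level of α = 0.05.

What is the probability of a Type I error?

0.05

The significance level α is, by definition, the probability of a Type I error — P(reject H₀ | H₀ true).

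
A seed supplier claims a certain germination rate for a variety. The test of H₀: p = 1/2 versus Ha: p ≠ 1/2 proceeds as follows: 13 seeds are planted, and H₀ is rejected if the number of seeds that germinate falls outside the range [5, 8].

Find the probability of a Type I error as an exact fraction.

α = P(Y ≤ 4 or Y ≥ 9 | p = 1/2), Y ~ Binomial(13, 1/2).
By symmetry, α = 2·P(Y ≤ 4) = 2·(1 + 13 + 78 + 286 + 715)/8192 = 2186/8192 = 1093/4096.

1093/4096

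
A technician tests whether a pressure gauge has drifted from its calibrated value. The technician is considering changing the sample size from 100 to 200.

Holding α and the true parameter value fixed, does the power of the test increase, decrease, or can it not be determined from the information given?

It increases.

A larger sample reduces the standard error, pulling the sampling distribution under Ha further from the non-rejection region.
Since power = 1 − β and β decreases, power increases.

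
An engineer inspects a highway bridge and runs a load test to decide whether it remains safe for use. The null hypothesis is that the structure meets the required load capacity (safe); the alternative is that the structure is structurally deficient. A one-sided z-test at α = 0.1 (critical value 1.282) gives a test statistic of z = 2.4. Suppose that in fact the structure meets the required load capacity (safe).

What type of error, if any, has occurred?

Type I error

Since z = 2.4 > z* = 1.282, H₀ is rejected.
H₀ is true (actually the structure meets the required load capacity (safe)).
Rejecting a true H₀ is a Type I error.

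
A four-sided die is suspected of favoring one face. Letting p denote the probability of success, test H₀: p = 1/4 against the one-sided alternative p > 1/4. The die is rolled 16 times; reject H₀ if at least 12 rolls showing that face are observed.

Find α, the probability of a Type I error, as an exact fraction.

163669/4294967296

The Type I error probability is α = P(Y ≥ 12) computed under H₀, where Y ~ Binomial(16, 1/4).
Adding the binomial terms for j = 12 through 16 with p = 1/4 yields 163669/4294967296.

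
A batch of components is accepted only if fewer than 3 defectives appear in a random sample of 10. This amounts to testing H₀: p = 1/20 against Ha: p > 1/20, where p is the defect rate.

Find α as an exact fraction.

The significance level is the probability, assuming p = 1/20, of seeing 3 or more defectives in 10 draws.
α = 1 − P(X ≤ 2) = 1 − 2530550893109/2560000000000 = 29449106891/2560000000000.

29449106891/2560000000000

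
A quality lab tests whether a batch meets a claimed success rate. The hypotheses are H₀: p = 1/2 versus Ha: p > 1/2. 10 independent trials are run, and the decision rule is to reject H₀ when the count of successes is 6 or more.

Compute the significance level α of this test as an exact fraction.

α = P(reject H₀ | H₀ true) = P(X ≥ 6 | p = 1/2), with X ~ Binomial(10, 1/2).
That's C(10,6) + C(10,7) + C(10,8) + C(10,9) + C(10,10) over 2^10, i.e. (210 + 120 + 45 + 10 + 1)/1024 = 386/1024 = 193/512.

193/512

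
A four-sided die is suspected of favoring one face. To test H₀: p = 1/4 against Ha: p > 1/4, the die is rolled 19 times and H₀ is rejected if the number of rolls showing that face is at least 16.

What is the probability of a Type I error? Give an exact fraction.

1735/17179869184

Under H₀, Y ~ Binomial(19, 1/4), and α = P(Y ≥ 16).
P(Y ≥ 16) = Σ_{j=16}^{19} C(19,j)·(1/4)^j·(3/4)^{19-j} = 1735/17179869184.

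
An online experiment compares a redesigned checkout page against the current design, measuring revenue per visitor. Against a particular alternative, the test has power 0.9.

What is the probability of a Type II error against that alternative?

0.1

Power = 1 − β, so β = 1 − 0.9 = 0.1.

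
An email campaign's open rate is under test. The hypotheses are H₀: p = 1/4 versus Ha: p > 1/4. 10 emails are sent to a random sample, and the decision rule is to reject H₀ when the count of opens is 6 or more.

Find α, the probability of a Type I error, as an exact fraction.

10343/524288

Under H₀, X ~ Binomial(10, 1/4), and α = P(X ≥ 6).
Summing C(10,j)(1/4)^j(3/4)^{10−j} for j = 6,…,10 gives 10343/524288.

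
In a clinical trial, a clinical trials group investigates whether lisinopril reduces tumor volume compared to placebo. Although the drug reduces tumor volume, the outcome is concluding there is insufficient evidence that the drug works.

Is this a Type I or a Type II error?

Type II error

The null hypothesis here is that the drug has no effect on tumor volume.
'Concluding there is insufficient evidence that the drug works' corresponds to failing to reject H₀.
H₀ was not rejected but H₀ is false — a Type II error (false negative).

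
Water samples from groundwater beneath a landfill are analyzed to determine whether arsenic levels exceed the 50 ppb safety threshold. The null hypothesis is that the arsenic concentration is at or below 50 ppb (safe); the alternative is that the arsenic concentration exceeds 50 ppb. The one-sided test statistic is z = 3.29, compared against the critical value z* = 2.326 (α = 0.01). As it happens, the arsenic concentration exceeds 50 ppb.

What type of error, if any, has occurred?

No error (correct decision).

Since z = 3.29 > z* = 2.326, H₀ is rejected.
H₀ is false (actually the arsenic concentration exceeds 50 ppb).
The decision matches the true state — no error.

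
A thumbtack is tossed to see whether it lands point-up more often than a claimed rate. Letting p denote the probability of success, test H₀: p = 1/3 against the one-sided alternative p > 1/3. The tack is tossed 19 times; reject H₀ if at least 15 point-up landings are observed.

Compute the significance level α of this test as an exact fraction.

23497/387420489

The Type I error probability is α = P(X ≥ 15) computed under H₀, where X ~ Binomial(19, 1/3).
Adding the binomial terms for j = 15 through 19 with p = 1/3 yields 23497/387420489.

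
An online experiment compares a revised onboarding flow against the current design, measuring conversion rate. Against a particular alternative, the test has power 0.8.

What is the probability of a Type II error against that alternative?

0.2

Power = 1 − β, so β = 1 − 0.8 = 0.2.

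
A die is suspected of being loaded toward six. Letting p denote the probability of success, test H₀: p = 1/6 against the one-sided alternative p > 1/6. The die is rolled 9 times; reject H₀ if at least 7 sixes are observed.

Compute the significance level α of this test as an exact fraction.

473/5038848

Under H₀, Y ~ Binomial(9, 1/6), and α = P(Y ≥ 7).
P(Y ≥ 7) = Σ_{j=7}^{9} C(9,j)·(1/6)^j·(5/6)^{9-j} = 473/5038848.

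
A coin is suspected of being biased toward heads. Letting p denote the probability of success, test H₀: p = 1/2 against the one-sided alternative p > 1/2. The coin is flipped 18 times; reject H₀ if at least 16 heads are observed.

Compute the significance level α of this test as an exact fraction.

43/65536

The Type I error probability is α = P(Y ≥ 16) computed under H₀, where Y ~ Binomial(18, 1/2).
P(Y ≥ 16) = [C(18,16) + C(18,17) + C(18,18)] / 2^18 = (153 + 18 + 1) / 262144 = 172/262144 = 43/65536.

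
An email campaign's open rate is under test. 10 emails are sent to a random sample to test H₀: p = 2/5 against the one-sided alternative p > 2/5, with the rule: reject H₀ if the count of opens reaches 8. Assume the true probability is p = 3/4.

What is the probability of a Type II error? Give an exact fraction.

124363/262144

A Type II error is failing to reject when Ha holds: with p = 3/4, β = P(X ≤ 7).
Adding the binomial probabilities P(X=0)+…+P(X=7) at p = 3/4 gives 124363/262144.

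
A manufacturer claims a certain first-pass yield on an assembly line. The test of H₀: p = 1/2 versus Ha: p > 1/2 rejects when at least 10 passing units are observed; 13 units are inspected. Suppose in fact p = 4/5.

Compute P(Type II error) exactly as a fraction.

61688401/244140625

Under the alternative p = 4/5, K ~ Binomial(13, 4/5); β is the probability the test does not reject, P(K < 10).
Equivalently, β = 1 − P(K ≥ 10) = 61688401/244140625.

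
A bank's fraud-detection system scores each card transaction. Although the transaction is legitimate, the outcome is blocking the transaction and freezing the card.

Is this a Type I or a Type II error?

Type I error

The null hypothesis here is that the transaction is legitimate.
'Blocking the transaction and freezing the card' corresponds to rejecting H₀.
H₀ was rejected but H₀ is true — a Type I error (false positive).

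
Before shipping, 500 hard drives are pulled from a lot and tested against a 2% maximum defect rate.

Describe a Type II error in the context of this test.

A Type II error would mean concluding that the lot's defect rate is 2% (within specification) (or at least failing to establish that the lot's defect rate exceeds 2%) when in fact the lot's defect rate exceeds 2%.

With the conventional null hypothesis that the lot's defect rate is 2% (within specification):
A Type II error is failing to reject H₀ when H₀ is false.
Here that means accepting the lot and shipping it when actually the lot's defect rate exceeds 2%.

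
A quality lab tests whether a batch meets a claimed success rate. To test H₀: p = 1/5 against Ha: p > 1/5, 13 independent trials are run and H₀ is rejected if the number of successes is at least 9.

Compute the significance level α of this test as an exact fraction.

The Type I error probability is α = P(Y ≥ 9) computed under H₀, where Y ~ Binomial(13, 1/5).
Summing C(13,j)(1/5)^j(4/5)^{13−j} for j = 9,…,13 gives 40529/244140625.

40529/244140625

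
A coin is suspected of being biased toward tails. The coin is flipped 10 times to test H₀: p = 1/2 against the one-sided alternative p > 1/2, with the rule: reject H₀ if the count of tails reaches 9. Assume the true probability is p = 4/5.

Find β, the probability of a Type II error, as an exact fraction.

6095609/9765625

β = P(fail to reject H₀ | Ha true) = P(K ≤ 8 | p = 4/5), K ~ Binomial(10, 4/5).
Equivalently, β = 1 − P(K ≥ 9) = 6095609/9765625.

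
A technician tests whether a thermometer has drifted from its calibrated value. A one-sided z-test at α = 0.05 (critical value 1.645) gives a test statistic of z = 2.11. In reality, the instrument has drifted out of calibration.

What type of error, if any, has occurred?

The conventional null hypothesis is that the instrument is correctly calibrated.
Since z = 2.11 > z* = 1.645, H₀ is rejected.
H₀ is false (actually the instrument has drifted out of calibration).
The decision matches the true state — no error.

No error (correct decision).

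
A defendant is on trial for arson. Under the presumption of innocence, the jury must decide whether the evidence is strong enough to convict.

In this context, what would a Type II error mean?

With the conventional null hypothesis that the defendant is innocent:
A Type II error is failing to reject H₀ when H₀ is false.
Here that means acquitting the defendant when actually the defendant is guilty.

A Type II error would mean concluding that the defendant is innocent (or at least failing to establish that the defendant is guilty) when in fact the defendant is guilty.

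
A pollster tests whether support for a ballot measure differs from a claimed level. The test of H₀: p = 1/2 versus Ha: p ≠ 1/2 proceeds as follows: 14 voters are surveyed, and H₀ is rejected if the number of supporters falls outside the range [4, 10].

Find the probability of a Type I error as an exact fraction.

235/4096

α = P(X ≤ 3 or X ≥ 11 | p = 1/2), X ~ Binomial(14, 1/2).
Each tail has probability (1 + 14 + 91 + 364)/16384; doubling gives α = 940/16384 = 235/4096.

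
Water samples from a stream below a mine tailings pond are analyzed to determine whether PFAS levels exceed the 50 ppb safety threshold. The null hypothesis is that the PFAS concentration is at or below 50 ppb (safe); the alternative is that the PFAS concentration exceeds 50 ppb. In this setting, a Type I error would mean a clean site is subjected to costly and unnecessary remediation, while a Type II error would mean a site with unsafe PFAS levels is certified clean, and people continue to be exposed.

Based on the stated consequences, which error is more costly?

The Type II consequence (a site with unsafe PFAS levels is certified clean, and people continue to be exposed) is more severe than the Type I consequence (a clean site is subjected to costly and unnecessary remediation).

Type II error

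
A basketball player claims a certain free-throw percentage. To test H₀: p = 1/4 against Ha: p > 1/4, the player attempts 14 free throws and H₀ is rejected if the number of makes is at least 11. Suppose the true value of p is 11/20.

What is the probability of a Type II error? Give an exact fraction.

Under the alternative p = 11/20, S ~ Binomial(14, 11/20); β is the probability the test does not reject, P(S < 11).
Adding the binomial probabilities P(S=0)+…+P(S=10) at p = 11/20 gives 767413934602409223/819200000000000000.

767413934602409223/819200000000000000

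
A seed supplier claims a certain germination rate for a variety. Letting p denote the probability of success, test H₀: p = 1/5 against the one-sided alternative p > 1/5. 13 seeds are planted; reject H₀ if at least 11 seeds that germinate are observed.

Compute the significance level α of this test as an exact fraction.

α = P(reject H₀ | H₀ true) = P(Y ≥ 11 | p = 1/5), with Y ~ Binomial(13, 1/5).
Summing C(13,j)(1/5)^j(4/5)^{13−j} for j = 11,…,13 gives 1301/1220703125.

1301/1220703125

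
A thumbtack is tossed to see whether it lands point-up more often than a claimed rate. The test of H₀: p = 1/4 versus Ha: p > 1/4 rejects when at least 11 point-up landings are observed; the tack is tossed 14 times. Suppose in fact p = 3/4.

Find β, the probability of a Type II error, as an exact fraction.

Under the alternative p = 3/4, Y ~ Binomial(14, 3/4); β is the probability the test does not reject, P(Y < 11).
Summing C(14,j)·(3/4)^j·(1/4)^{14-j} for j = 0..10 gives 64244663/134217728.

64244663/134217728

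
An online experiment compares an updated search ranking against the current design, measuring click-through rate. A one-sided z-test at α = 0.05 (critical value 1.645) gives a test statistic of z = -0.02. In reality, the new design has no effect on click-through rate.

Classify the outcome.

The conventional null hypothesis is that the new design has no effect on click-through rate.
Since z = -0.02 ≤ z* = 1.645, H₀ is not rejected.
H₀ is true (actually the new design has no effect on click-through rate).
The decision matches the true state — no error.

No error — this is a correct decision.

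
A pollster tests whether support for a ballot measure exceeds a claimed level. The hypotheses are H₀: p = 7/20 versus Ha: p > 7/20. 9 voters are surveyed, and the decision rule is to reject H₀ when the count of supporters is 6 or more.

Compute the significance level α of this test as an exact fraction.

6859289647/128000000000

The Type I error probability is α = P(X ≥ 6) computed under H₀, where X ~ Binomial(9, 7/20).
Adding the binomial terms for j = 6 through 9 with p = 7/20 yields 6859289647/128000000000.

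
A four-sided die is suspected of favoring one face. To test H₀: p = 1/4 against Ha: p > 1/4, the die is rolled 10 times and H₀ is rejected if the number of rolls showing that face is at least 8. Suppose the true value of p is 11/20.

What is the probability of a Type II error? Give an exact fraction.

Under the alternative p = 11/20, X ~ Binomial(10, 11/20); β is the probability the test does not reject, P(X < 8).
Equivalently, β = 1 − P(X ≥ 8) = 2305127290491/2560000000000.

2305127290491/2560000000000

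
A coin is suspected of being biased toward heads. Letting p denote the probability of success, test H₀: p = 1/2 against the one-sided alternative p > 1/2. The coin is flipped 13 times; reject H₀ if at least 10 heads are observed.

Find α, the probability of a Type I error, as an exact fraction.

α = P(reject H₀ | H₀ true) = P(K ≥ 10 | p = 1/2), with K ~ Binomial(13, 1/2).
That's C(13,10) + C(13,11) + C(13,12) + C(13,13) over 2^13, i.e. (286 + 78 + 13 + 1)/8192 = 378/8192 = 189/4096.

189/4096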